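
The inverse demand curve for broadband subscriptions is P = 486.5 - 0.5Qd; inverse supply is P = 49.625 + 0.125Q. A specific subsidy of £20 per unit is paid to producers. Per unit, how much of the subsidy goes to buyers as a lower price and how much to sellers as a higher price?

Buyers gain £16 per unit; sellers gain £4 per unit

Pre-subsidy: 486.5 - 0.5Q = 49.625 + 0.125Q gives Q* = 699 and P* = 137.
With the subsidy, sellers receive Ps = Pb + 20 for each unit, where Pb is the price buyers pay.
On the curves, Pb = 486.5 - 0.5Q and Ps = 49.625 + 0.125Q; the wedge Ps − Pb = 20 gives 49.625 + 0.125Q − (486.5 - 0.5Q) = 20, so Q' = 731.
Then Pb = 486.5 − 0.5·731 = 121 and Ps = 49.625 + 0.125·731 = 141.
Buyers' price falls by P* − Pb = 137 − 121 = 16; sellers' price rises by Ps − P* = 141 − 137 = 4.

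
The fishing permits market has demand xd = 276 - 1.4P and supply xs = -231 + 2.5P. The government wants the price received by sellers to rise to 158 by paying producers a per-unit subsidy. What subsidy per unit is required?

At a seller price of 158, quantity supplied is -231 + 2.5·158 = 164.
Buyers absorb 164 only when they pay Pb with 276 − 1.4·Pb = 164, i.e. Pb = 80.
s = Ps − Pb = 158 − 80 = 78.

Required subsidy s = 78 per unit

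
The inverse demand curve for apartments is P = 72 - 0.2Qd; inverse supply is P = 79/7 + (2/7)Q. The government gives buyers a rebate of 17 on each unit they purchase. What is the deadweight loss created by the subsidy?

Pre-subsidy: 72 - 0.2Q = 79/7 + (2/7)Q gives Q* = 125 and P* = 47.
With the rebate, buyers effectively pay Pb = Ps − 17, where Ps is the price sellers receive.
On the curves, Pb = 72 - 0.2Q and Ps = 79/7 + (2/7)Q; the wedge Ps − Pb = 17 gives 79/7 + (2/7)Q − (72 - 0.2Q) = 17, so Q' = 160.
Then Pb = 72 − 0.2·160 = 40 and Ps = 79/7 + (2/7)·160 = 57.
The subsidy expands output by 160 − 125 = 35 past the efficient level; on those units the gap between marginal cost and willingness to pay runs from 0 up to 17.
DWL = ½ × 17 × 35 = 297.5.

Deadweight loss = 297.5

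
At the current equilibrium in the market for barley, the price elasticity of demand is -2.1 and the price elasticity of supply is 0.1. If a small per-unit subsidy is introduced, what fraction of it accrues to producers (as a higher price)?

Producer share = 21/22

For a small subsidy around the equilibrium, the benefit split depends on the relative slopes, which at a point are proportional to the elasticities.
Buyer share = εs/(εs + |εd|) = 0.1/(0.1 + 2.1) = 1/22; seller share = |εd|/(εs + |εd|) = 21/22.
So producers capture 21/22 of the subsidy.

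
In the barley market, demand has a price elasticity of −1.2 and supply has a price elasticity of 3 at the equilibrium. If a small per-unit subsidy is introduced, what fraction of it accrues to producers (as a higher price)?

For a small subsidy around the equilibrium, the benefit split depends on the relative slopes, which at a point are proportional to the elasticities.
Buyer share = εs/(εs + |εd|) = 3/(3 + 1.2) = 5/7; seller share = |εd|/(εs + |εd|) = 2/7.
So producers capture 2/7 of the subsidy.

Producer share = 2/7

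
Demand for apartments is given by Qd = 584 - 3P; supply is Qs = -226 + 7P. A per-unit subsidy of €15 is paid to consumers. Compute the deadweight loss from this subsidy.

Deadweight loss = €236.25

Pre-subsidy: 584 - 3P = -226 + 7P gives P* = 81, Q* = 341.
With the rebate, buyers effectively pay Pb = Ps − 15, where Ps is the price sellers receive.
Demand in terms of Ps becomes Qd = 584 − 3(Ps − 15) = 629 - 3Ps. Setting this equal to supply: 629 - 3Ps = -226 + 7Ps, so Ps = 85.5.
Buyers pay Pb = 85.5 − 15 = 70.5; Q' = -226 + 7·85.5 = 372.5.
The subsidy expands output by 372.5 − 341 = 31.5 past the efficient level; on those units the gap between marginal cost and willingness to pay runs from 0 up to 15.
DWL = ½ × 15 × 31.5 = 236.25.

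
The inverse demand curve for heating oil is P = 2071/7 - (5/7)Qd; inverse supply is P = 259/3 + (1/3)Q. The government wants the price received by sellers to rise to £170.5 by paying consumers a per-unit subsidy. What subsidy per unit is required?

Required subsidy s = £55 per unit

At a seller price of 170.5, quantity supplied is -259 + 3·170.5 = 252.5.
Buyers absorb 252.5 only when they pay Pb = 2071/7 − (5/7)·252.5 = 115.5.
s = Ps − Pb = 170.5 − 115.5 = 55.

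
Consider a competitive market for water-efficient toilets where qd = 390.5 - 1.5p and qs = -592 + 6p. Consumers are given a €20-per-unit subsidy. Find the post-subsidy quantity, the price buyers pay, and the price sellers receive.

q' = 218; buyers pay €115; sellers receive €135

Pre-subsidy: 390.5 - 1.5p = -592 + 6p gives p* = 131, q* = 194.
With the rebate, buyers effectively pay pb = ps − 20, where ps is the price sellers receive.
Demand in terms of ps becomes qd = 390.5 − 1.5(ps − 20) = 420.5 - 1.5ps. Setting this equal to supply: 420.5 - 1.5ps = -592 + 6ps, so ps = 135.
Buyers pay pb = 135 − 20 = 115; q' = -592 + 6·135 = 218.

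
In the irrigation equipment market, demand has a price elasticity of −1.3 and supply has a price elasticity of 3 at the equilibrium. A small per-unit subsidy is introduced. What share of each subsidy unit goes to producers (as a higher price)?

For a small subsidy around the equilibrium, the benefit split depends on the relative slopes, which at a point are proportional to the elasticities.
Buyer share = εs/(εs + |εd|) = 3/(3 + 1.3) = 30/43; seller share = |εd|/(εs + |εd|) = 13/43.
So producers capture 13/43 of the subsidy.

Producer share = 13/43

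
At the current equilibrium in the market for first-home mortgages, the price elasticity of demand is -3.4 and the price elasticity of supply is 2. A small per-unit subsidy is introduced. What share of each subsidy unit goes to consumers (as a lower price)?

Consumer share = 10/27

For a small subsidy around the equilibrium, the benefit split depends on the relative slopes, which at a point are proportional to the elasticities.
Buyer share = εs/(εs + |εd|) = 2/(2 + 3.4) = 10/27; seller share = |εd|/(εs + |εd|) = 17/27.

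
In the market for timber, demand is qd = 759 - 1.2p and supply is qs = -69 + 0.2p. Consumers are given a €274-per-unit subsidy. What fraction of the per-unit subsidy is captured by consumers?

Pre-subsidy: 759 - 1.2p = -69 + 0.2p gives p* = 4140/7, q* = 345/7.
With the rebate, buyers effectively pay pb = ps − 274, where ps is the price sellers receive.
Demand in terms of ps becomes qd = 759 − 1.2(ps − 274) = 1087.8 - 1.2ps. Setting this equal to supply: 1087.8 - 1.2ps = -69 + 0.2ps, so ps = 5784/7.
Buyers pay pb = 5784/7 − 274 = 3866/7; q' = -69 + 0.2·(5784/7) = 3369/35.
Buyers' price falls by p* − pb = 4140/7 − 3866/7 = 274/7; sellers' price rises by ps − p* = 5784/7 − 4140/7 = 1644/7.
So consumers capture (274/7)/274 = 1/7 of each unit of subsidy.

Consumer share = 1/7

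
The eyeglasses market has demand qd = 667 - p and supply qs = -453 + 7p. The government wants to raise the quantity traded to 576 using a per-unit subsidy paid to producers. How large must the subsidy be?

Required subsidy s = 56 per unit

At q = 576, invert demand for the buyer price: pb = (667 − 576)/1 = 91; invert supply for the seller price: ps = (576 − (-453))/7 = 147.
The subsidy must fill the gap: s = ps − pb = 147 − 91 = 56.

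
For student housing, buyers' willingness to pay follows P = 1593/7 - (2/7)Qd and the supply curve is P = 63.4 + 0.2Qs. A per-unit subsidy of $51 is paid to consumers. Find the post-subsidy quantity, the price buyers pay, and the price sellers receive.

Pre-subsidy: 1593/7 - (2/7)Q = 63.4 + 0.2Q gives Q* = 338 and P* = 131.
With the rebate, buyers effectively pay Pb = Ps − 51, where Ps is the price sellers receive.
On the curves, Pb = 1593/7 - (2/7)Q and Ps = 63.4 + 0.2Q; the wedge Ps − Pb = 51 gives 63.4 + 0.2Q − (1593/7 - (2/7)Q) = 51, so Q' = 443.
Then Pb = 1593/7 − (2/7)·443 = 101 and Ps = 63.4 + 0.2·443 = 152.

Q' = 443; buyers pay $101; sellers receive $152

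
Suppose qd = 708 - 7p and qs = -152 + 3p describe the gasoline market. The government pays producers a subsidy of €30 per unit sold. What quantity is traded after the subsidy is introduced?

q' = 169

Pre-subsidy: 708 - 7p = -152 + 3p gives p* = 86, q* = 106.
With the subsidy, sellers receive ps = pb + 30 for each unit, where pb is the price buyers pay.
Supply in terms of pb becomes qs = -152 + 3(pb + 30) = -62 + 3pb. Setting this equal to demand: 708 - 7pb = -62 + 3pb, so pb = 77.
Sellers receive ps = 77 + 30 = 107; q' = 708 − 7·77 = 169.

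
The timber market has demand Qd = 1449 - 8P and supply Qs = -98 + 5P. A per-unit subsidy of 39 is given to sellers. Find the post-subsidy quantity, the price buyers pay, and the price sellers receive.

Q' = 617; buyers pay 104; sellers receive 143

Pre-subsidy: 1449 - 8P = -98 + 5P gives P* = 119, Q* = 497.
With the subsidy, sellers receive Ps = Pb + 39 for each unit, where Pb is the price buyers pay.
Supply in terms of Pb becomes Qs = -98 + 5(Pb + 39) = 97 + 5Pb. Setting this equal to demand: 1449 - 8Pb = 97 + 5Pb, so Pb = 104.
Sellers receive Ps = 104 + 39 = 143; Q' = 1449 − 8·104 = 617.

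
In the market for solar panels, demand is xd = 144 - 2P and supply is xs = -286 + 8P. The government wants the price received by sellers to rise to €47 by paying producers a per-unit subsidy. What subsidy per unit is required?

Required subsidy s = €20 per unit

At a seller price of 47, quantity supplied is -286 + 8·47 = 90.
Buyers absorb 90 only when they pay Pb with 144 − 2·Pb = 90, i.e. Pb = 27.
s = Ps − Pb = 47 − 27 = 20.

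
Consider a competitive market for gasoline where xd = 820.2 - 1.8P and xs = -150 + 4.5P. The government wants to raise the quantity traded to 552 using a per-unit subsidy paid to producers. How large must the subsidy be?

Required subsidy s = 7 per unit

At x = 552, invert demand for the buyer price: Pb = (820.2 − 552)/1.8 = 149; invert supply for the seller price: Ps = (552 − (-150))/4.5 = 156.
The subsidy must fill the gap: s = Ps − Pb = 156 − 149 = 7.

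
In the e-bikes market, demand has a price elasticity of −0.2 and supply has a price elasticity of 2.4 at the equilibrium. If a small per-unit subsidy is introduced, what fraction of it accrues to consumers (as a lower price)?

For a small subsidy around the equilibrium, the benefit split depends on the relative slopes, which at a point are proportional to the elasticities.
Buyer share = εs/(εs + |εd|) = 2.4/(2.4 + 0.2) = 12/13; seller share = |εd|/(εs + |εd|) = 1/13.

Consumer share = 12/13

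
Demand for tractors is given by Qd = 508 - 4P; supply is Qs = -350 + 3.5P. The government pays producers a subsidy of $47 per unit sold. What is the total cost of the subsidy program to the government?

Government cost = 97384/15

Pre-subsidy: 508 - 4P = -350 + 3.5P gives P* = 114.4, Q* = 50.4.
With the subsidy, sellers receive Ps = Pb + 47 for each unit, where Pb is the price buyers pay.
Supply in terms of Pb becomes Qs = -350 + 3.5(Pb + 47) = -185.5 + 3.5Pb. Setting this equal to demand: 508 - 4Pb = -185.5 + 3.5Pb, so Pb = 1387/15.
Sellers receive Ps = 1387/15 + 47 = 2092/15; Q' = 508 − 4·(1387/15) = 2072/15.
Government outlay = subsidy × quantity = 47 × 2072/15 = 97384/15.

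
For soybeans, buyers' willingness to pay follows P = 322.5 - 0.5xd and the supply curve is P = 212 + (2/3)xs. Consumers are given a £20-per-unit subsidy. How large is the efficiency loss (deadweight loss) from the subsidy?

Pre-subsidy: 322.5 - 0.5x = 212 + (2/3)x gives x* = 663/7 and P* = 1926/7.
With the rebate, buyers effectively pay Pb = Ps − 20, where Ps is the price sellers receive.
On the curves, Pb = 322.5 - 0.5x and Ps = 212 + (2/3)x; the wedge Ps − Pb = 20 gives 212 + (2/3)x − (322.5 - 0.5x) = 20, so x' = 783/7.
Then Pb = 322.5 − 0.5·(783/7) = 1866/7 and Ps = 212 + (2/3)·(783/7) = 2006/7.
The subsidy expands output by 783/7 − 663/7 = 120/7 past the efficient level; on those units the gap between marginal cost and willingness to pay runs from 0 up to 20.
DWL = ½ × 20 × 120/7 = 1200/7.

Deadweight loss = 1200/7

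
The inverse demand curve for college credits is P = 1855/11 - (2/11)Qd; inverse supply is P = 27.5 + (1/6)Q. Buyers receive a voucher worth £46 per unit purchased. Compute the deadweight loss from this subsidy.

Pre-subsidy: 1855/11 - (2/11)Q = 27.5 + (1/6)Q gives Q* = 405 and P* = 95.
With the rebate, buyers effectively pay Pb = Ps − 46, where Ps is the price sellers receive.
On the curves, Pb = 1855/11 - (2/11)Q and Ps = 27.5 + (1/6)Q; the wedge Ps − Pb = 46 gives 27.5 + (1/6)Q − (1855/11 - (2/11)Q) = 46, so Q' = 537.
Then Pb = 1855/11 − (2/11)·537 = 71 and Ps = 27.5 + (1/6)·537 = 117.
The subsidy expands output by 537 − 405 = 132 past the efficient level; on those units the gap between marginal cost and willingness to pay runs from 0 up to 46.
DWL = ½ × 46 × 132 = 3036.

Deadweight loss = £3036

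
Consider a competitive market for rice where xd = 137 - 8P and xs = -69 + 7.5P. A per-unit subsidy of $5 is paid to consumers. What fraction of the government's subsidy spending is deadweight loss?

DWL / government spending = 100/517

Pre-subsidy: 137 - 8P = -69 + 7.5P gives P* = 412/31, x* = 951/31.
With the rebate, buyers effectively pay Pb = Ps − 5, where Ps is the price sellers receive.
Demand in terms of Ps becomes xd = 137 − 8(Ps − 5) = 177 - 8Ps. Setting this equal to supply: 177 - 8Ps = -69 + 7.5Ps, so Ps = 492/31.
Buyers pay Pb = 492/31 − 5 = 337/31; x' = -69 + 7.5·(492/31) = 1551/31.
ΔCS = ½(951/31 + 1551/31)(412/31 − 337/31) = 93825/961; ΔPS = ½(951/31 + 1551/31)(492/31 − 412/31) = 100080/961.
Government spending = 5 × 1551/31 = 7755/31.
DWL = ½ × 5 × (1551/31 − 951/31) = 1500/31; fraction = (1500/31) / (7755/31) = 100/517.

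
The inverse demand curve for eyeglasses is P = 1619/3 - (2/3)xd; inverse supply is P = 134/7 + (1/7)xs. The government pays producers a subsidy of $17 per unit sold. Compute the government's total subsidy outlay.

Government cost = $11288

Pre-subsidy: 1619/3 - (2/3)x = 134/7 + (1/7)x gives x* = 643 and P* = 111.
With the subsidy, sellers receive Ps = Pb + 17 for each unit, where Pb is the price buyers pay.
On the curves, Pb = 1619/3 - (2/3)x and Ps = 134/7 + (1/7)x; the wedge Ps − Pb = 17 gives 134/7 + (1/7)x − (1619/3 - (2/3)x) = 17, so x' = 664.
Then Pb = 1619/3 − (2/3)·664 = 97 and Ps = 134/7 + (1/7)·664 = 114.
Government outlay = subsidy × quantity = 17 × 664 = 11288.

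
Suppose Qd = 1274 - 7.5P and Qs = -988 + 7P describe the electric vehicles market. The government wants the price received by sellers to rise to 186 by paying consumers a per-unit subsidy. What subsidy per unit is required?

At a seller price of 186, quantity supplied is -988 + 7·186 = 314.
Buyers absorb 314 only when they pay Pb with 1274 − 7.5·Pb = 314, i.e. Pb = 128.
s = Ps − Pb = 186 − 128 = 58.

Required subsidy s = 58 per unit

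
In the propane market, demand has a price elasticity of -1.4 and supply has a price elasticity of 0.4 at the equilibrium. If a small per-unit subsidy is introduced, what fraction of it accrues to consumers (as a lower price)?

Consumer share = 2/9

For a small subsidy around the equilibrium, the benefit split depends on the relative slopes, which at a point are proportional to the elasticities.
Buyer share = εs/(εs + |εd|) = 0.4/(0.4 + 1.4) = 2/9; seller share = |εd|/(εs + |εd|) = 7/9.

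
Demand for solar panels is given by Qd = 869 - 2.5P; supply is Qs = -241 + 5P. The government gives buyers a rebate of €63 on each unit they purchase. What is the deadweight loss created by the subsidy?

Deadweight loss = €3307.5

Pre-subsidy: 869 - 2.5P = -241 + 5P gives P* = 148, Q* = 499.
With the rebate, buyers effectively pay Pb = Ps − 63, where Ps is the price sellers receive.
Demand in terms of Ps becomes Qd = 869 − 2.5(Ps − 63) = 1026.5 - 2.5Ps. Setting this equal to supply: 1026.5 - 2.5Ps = -241 + 5Ps, so Ps = 169.
Buyers pay Pb = 169 − 63 = 106; Q' = -241 + 5·169 = 604.
The subsidy expands output by 604 − 499 = 105 past the efficient level; on those units the gap between marginal cost and willingness to pay runs from 0 up to 63.
DWL = ½ × 63 × 105 = 3307.5.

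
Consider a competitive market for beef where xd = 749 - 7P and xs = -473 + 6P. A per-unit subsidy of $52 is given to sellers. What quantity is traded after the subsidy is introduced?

Pre-subsidy: 749 - 7P = -473 + 6P gives P* = 94, x* = 91.
With the subsidy, sellers receive Ps = Pb + 52 for each unit, where Pb is the price buyers pay.
Supply in terms of Pb becomes xs = -473 + 6(Pb + 52) = -161 + 6Pb. Setting this equal to demand: 749 - 7Pb = -161 + 6Pb, so Pb = 70.
Sellers receive Ps = 70 + 52 = 122; x' = 749 − 7·70 = 259.

x' = 259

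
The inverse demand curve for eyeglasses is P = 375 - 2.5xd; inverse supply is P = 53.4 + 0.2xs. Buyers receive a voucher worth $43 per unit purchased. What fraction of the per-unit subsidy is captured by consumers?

Consumer share = 25/27

Pre-subsidy: 375 - 2.5x = 53.4 + 0.2x gives x* = 1072/9 and P* = 695/9.
With the rebate, buyers effectively pay Pb = Ps − 43, where Ps is the price sellers receive.
On the curves, Pb = 375 - 2.5x and Ps = 53.4 + 0.2x; the wedge Ps − Pb = 43 gives 53.4 + 0.2x − (375 - 2.5x) = 43, so x' = 3646/27.
Then Pb = 375 − 2.5·(3646/27) = 1010/27 and Ps = 53.4 + 0.2·(3646/27) = 2171/27.
Buyers' price falls by P* − Pb = 695/9 − 1010/27 = 1075/27; sellers' price rises by Ps − P* = 2171/27 − 695/9 = 86/27.
So consumers capture (1075/27)/43 = 25/27 of each unit of subsidy.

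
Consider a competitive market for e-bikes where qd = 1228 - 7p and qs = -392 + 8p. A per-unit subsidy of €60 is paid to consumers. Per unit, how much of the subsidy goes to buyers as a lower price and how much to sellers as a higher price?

Pre-subsidy: 1228 - 7p = -392 + 8p gives p* = 108, q* = 472.
With the rebate, buyers effectively pay pb = ps − 60, where ps is the price sellers receive.
Demand in terms of ps becomes qd = 1228 − 7(ps − 60) = 1648 - 7ps. Setting this equal to supply: 1648 - 7ps = -392 + 8ps, so ps = 136.
Buyers pay pb = 136 − 60 = 76; q' = -392 + 8·136 = 696.
Buyers' price falls by p* − pb = 108 − 76 = 32; sellers' price rises by ps − p* = 136 − 108 = 28.

Buyers gain €32 per unit; sellers gain €28 per unit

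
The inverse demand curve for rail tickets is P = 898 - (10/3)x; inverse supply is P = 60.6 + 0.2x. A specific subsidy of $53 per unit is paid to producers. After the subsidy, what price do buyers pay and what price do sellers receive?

Buyers pay $58; sellers receive $111

Pre-subsidy: 898 - (10/3)x = 60.6 + 0.2x gives x* = 237 and P* = 108.
With the subsidy, sellers receive Ps = Pb + 53 for each unit, where Pb is the price buyers pay.
On the curves, Pb = 898 - (10/3)x and Ps = 60.6 + 0.2x; the wedge Ps − Pb = 53 gives 60.6 + 0.2x − (898 - (10/3)x) = 53, so x' = 252.
Then Pb = 898 − (10/3)·252 = 58 and Ps = 60.6 + 0.2·252 = 111.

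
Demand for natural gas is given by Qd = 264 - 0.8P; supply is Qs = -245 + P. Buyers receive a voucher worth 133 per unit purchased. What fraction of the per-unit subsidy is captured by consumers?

Pre-subsidy: 264 - 0.8P = -245 + P gives P* = 2545/9, Q* = 340/9.
With the rebate, buyers effectively pay Pb = Ps − 133, where Ps is the price sellers receive.
Demand in terms of Ps becomes Qd = 264 − 0.8(Ps − 133) = 370.4 - 0.8Ps. Setting this equal to supply: 370.4 - 0.8Ps = -245 + Ps, so Ps = 3077/9.
Buyers pay Pb = 3077/9 − 133 = 1880/9; Q' = -245 + 1·(3077/9) = 872/9.
Buyers' price falls by P* − Pb = 2545/9 − 1880/9 = 665/9; sellers' price rises by Ps − P* = 3077/9 − 2545/9 = 532/9.
So consumers capture (665/9)/133 = 5/9 of each unit of subsidy.

Consumer share = 5/9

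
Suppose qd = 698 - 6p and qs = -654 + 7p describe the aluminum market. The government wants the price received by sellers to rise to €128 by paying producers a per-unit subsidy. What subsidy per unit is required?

Required subsidy s = €52 per unit

At a seller price of 128, quantity supplied is -654 + 7·128 = 242.
Buyers absorb 242 only when they pay pb with 698 − 6·pb = 242, i.e. pb = 76.
s = ps − pb = 128 − 76 = 52.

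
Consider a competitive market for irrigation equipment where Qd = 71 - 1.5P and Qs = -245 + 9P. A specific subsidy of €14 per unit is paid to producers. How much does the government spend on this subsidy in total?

Government cost = €614

Pre-subsidy: 71 - 1.5P = -245 + 9P gives P* = 632/21, Q* = 181/7.
With the subsidy, sellers receive Ps = Pb + 14 for each unit, where Pb is the price buyers pay.
Supply in terms of Pb becomes Qs = -245 + 9(Pb + 14) = -119 + 9Pb. Setting this equal to demand: 71 - 1.5Pb = -119 + 9Pb, so Pb = 380/21.
Sellers receive Ps = 380/21 + 14 = 674/21; Q' = 71 − 1.5·(380/21) = 307/7.
Government outlay = subsidy × quantity = 14 × 307/7 = 614.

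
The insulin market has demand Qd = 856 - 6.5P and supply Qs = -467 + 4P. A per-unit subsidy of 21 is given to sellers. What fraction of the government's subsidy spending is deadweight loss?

DWL / government spending = 26/89

Pre-subsidy: 856 - 6.5P = -467 + 4P gives P* = 126, Q* = 37.
With the subsidy, sellers receive Ps = Pb + 21 for each unit, where Pb is the price buyers pay.
Supply in terms of Pb becomes Qs = -467 + 4(Pb + 21) = -383 + 4Pb. Setting this equal to demand: 856 - 6.5Pb = -383 + 4Pb, so Pb = 118.
Sellers receive Ps = 118 + 21 = 139; Q' = 856 − 6.5·118 = 89.
ΔCS = ½(37 + 89)(126 − 118) = 504; ΔPS = ½(37 + 89)(139 − 126) = 819.
Government spending = 21 × 89 = 1869.
DWL = ½ × 21 × (89 − 37) = 546; fraction = 546 / 1869 = 26/89.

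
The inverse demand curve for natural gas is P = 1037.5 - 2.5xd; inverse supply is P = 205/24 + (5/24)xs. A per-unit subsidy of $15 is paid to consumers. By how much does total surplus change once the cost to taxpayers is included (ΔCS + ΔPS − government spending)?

Net change in total surplus = -540/13

Pre-subsidy: 1037.5 - 2.5x = 205/24 + (5/24)x gives x* = 4939/13 and P* = 1140/13.
With the rebate, buyers effectively pay Pb = Ps − 15, where Ps is the price sellers receive.
On the curves, Pb = 1037.5 - 2.5x and Ps = 205/24 + (5/24)x; the wedge Ps − Pb = 15 gives 205/24 + (5/24)x − (1037.5 - 2.5x) = 15, so x' = 5011/13.
Then Pb = 1037.5 − 2.5·(5011/13) = 960/13 and Ps = 205/24 + (5/24)·(5011/13) = 1155/13.
ΔCS = ½(4939/13 + 5011/13)(1140/13 − 960/13) = 895500/169; ΔPS = ½(4939/13 + 5011/13)(1155/13 − 1140/13) = 74625/169.
Government spending = 15 × 5011/13 = 75165/13.
Net change = 895500/169 + 74625/169 − 75165/13 = -540/13. The loss equals the DWL triangle ½·15·72/13.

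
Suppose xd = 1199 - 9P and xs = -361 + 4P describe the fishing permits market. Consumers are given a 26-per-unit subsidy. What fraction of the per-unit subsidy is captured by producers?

Producer share = 9/13

Pre-subsidy: 1199 - 9P = -361 + 4P gives P* = 120, x* = 119.
With the rebate, buyers effectively pay Pb = Ps − 26, where Ps is the price sellers receive.
Demand in terms of Ps becomes xd = 1199 − 9(Ps − 26) = 1433 - 9Ps. Setting this equal to supply: 1433 - 9Ps = -361 + 4Ps, so Ps = 138.
Buyers pay Pb = 138 − 26 = 112; x' = -361 + 4·138 = 191.
Buyers' price falls by P* − Pb = 120 − 112 = 8; sellers' price rises by Ps − P* = 138 − 120 = 18.
So producers capture 18/26 = 9/13 of each unit of subsidy.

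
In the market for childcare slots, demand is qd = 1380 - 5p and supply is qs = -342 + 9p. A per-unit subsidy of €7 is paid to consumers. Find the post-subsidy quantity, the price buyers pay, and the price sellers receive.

q' = 787.5; buyers pay €118.5; sellers receive €125.5

Pre-subsidy: 1380 - 5p = -342 + 9p gives p* = 123, q* = 765.
With the rebate, buyers effectively pay pb = ps − 7, where ps is the price sellers receive.
Demand in terms of ps becomes qd = 1380 − 5(ps − 7) = 1415 - 5ps. Setting this equal to supply: 1415 - 5ps = -342 + 9ps, so ps = 125.5.
Buyers pay pb = 125.5 − 7 = 118.5; q' = -342 + 9·125.5 = 787.5.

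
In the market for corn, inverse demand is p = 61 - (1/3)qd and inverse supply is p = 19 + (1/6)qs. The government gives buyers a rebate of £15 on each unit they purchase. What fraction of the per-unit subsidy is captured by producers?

Pre-subsidy: 61 - (1/3)q = 19 + (1/6)q gives q* = 84 and p* = 33.
With the rebate, buyers effectively pay pb = ps − 15, where ps is the price sellers receive.
On the curves, pb = 61 - (1/3)q and ps = 19 + (1/6)q; the wedge ps − pb = 15 gives 19 + (1/6)q − (61 - (1/3)q) = 15, so q' = 114.
Then pb = 61 − (1/3)·114 = 23 and ps = 19 + (1/6)·114 = 38.
Buyers' price falls by p* − pb = 33 − 23 = 10; sellers' price rises by ps − p* = 38 − 33 = 5.
So producers capture 5/15 = 1/3 of each unit of subsidy.

Producer share = 1/3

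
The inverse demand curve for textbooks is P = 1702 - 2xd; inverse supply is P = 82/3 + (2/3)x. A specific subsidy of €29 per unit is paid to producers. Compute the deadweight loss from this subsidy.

Deadweight loss = €157.6875

Pre-subsidy: 1702 - 2x = 82/3 + (2/3)x gives x* = 628 and P* = 446.
With the subsidy, sellers receive Ps = Pb + 29 for each unit, where Pb is the price buyers pay.
On the curves, Pb = 1702 - 2x and Ps = 82/3 + (2/3)x; the wedge Ps − Pb = 29 gives 82/3 + (2/3)x − (1702 - 2x) = 29, so x' = 638.875.
Then Pb = 1702 − 2·638.875 = 424.25 and Ps = 82/3 + (2/3)·638.875 = 453.25.
The subsidy expands output by 638.875 − 628 = 10.875 past the efficient level; on those units the gap between marginal cost and willingness to pay runs from 0 up to 29.
DWL = ½ × 29 × 10.875 = 157.6875.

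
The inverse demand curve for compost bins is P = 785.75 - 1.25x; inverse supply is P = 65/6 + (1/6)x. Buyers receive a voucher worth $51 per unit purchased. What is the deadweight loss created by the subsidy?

Deadweight loss = $918

Pre-subsidy: 785.75 - 1.25x = 65/6 + (1/6)x gives x* = 547 and P* = 102.
With the rebate, buyers effectively pay Pb = Ps − 51, where Ps is the price sellers receive.
On the curves, Pb = 785.75 - 1.25x and Ps = 65/6 + (1/6)x; the wedge Ps − Pb = 51 gives 65/6 + (1/6)x − (785.75 - 1.25x) = 51, so x' = 583.
Then Pb = 785.75 − 1.25·583 = 57 and Ps = 65/6 + (1/6)·583 = 108.
The subsidy expands output by 583 − 547 = 36 past the efficient level; on those units the gap between marginal cost and willingness to pay runs from 0 up to 51.
DWL = ½ × 51 × 36 = 918.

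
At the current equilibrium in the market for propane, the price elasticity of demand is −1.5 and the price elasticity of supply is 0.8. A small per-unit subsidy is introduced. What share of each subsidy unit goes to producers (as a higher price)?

For a small subsidy around the equilibrium, the benefit split depends on the relative slopes, which at a point are proportional to the elasticities.
Buyer share = εs/(εs + |εd|) = 0.8/(0.8 + 1.5) = 8/23; seller share = |εd|/(εs + |εd|) = 15/23.
So producers capture 15/23 of the subsidy.

Producer share = 15/23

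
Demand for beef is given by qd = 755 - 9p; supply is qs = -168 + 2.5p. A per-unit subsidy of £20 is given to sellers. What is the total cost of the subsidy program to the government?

Pre-subsidy: 755 - 9p = -168 + 2.5p gives p* = 1846/23, q* = 751/23.
With the subsidy, sellers receive ps = pb + 20 for each unit, where pb is the price buyers pay.
Supply in terms of pb becomes qs = -168 + 2.5(pb + 20) = -118 + 2.5pb. Setting this equal to demand: 755 - 9pb = -118 + 2.5pb, so pb = 1746/23.
Sellers receive ps = 1746/23 + 20 = 2206/23; q' = 755 − 9·(1746/23) = 1651/23.
Government outlay = subsidy × quantity = 20 × 1651/23 = 33020/23.

Government cost = 33020/23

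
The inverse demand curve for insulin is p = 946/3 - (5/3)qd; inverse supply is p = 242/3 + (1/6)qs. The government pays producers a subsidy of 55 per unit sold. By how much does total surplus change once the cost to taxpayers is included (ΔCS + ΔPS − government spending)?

Pre-subsidy: 946/3 - (5/3)q = 242/3 + (1/6)q gives q* = 128 and p* = 102.
With the subsidy, sellers receive ps = pb + 55 for each unit, where pb is the price buyers pay.
On the curves, pb = 946/3 - (5/3)q and ps = 242/3 + (1/6)q; the wedge ps − pb = 55 gives 242/3 + (1/6)q − (946/3 - (5/3)q) = 55, so q' = 158.
Then pb = 946/3 − (5/3)·158 = 52 and ps = 242/3 + (1/6)·158 = 107.
ΔCS = ½(128 + 158)(102 − 52) = 7150; ΔPS = ½(128 + 158)(107 − 102) = 715.
Government spending = 55 × 158 = 8690.
Net change = 7150 + 715 − 8690 = -825. The loss equals the DWL triangle ½·55·30.

Net change in total surplus = -825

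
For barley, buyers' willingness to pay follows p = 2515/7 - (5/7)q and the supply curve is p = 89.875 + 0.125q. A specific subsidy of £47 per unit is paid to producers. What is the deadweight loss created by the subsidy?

Deadweight loss = £1316

Pre-subsidy: 2515/7 - (5/7)q = 89.875 + 0.125q gives q* = 321 and p* = 130.
With the subsidy, sellers receive ps = pb + 47 for each unit, where pb is the price buyers pay.
On the curves, pb = 2515/7 - (5/7)q and ps = 89.875 + 0.125q; the wedge ps − pb = 47 gives 89.875 + 0.125q − (2515/7 - (5/7)q) = 47, so q' = 377.
Then pb = 2515/7 − (5/7)·377 = 90 and ps = 89.875 + 0.125·377 = 137.
The subsidy expands output by 377 − 321 = 56 past the efficient level; on those units the gap between marginal cost and willingness to pay runs from 0 up to 47.
DWL = ½ × 47 × 56 = 1316.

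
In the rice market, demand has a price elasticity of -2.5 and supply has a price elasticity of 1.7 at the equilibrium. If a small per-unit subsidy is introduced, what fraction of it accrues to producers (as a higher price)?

Producer share = 25/42

For a small subsidy around the equilibrium, the benefit split depends on the relative slopes, which at a point are proportional to the elasticities.
Buyer share = εs/(εs + |εd|) = 1.7/(1.7 + 2.5) = 17/42; seller share = |εd|/(εs + |εd|) = 25/42.
So producers capture 25/42 of the subsidy.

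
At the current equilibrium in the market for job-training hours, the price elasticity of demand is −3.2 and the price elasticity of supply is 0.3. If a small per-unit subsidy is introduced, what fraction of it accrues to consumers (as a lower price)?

Consumer share = 3/35

For a small subsidy around the equilibrium, the benefit split depends on the relative slopes, which at a point are proportional to the elasticities.
Buyer share = εs/(εs + |εd|) = 0.3/(0.3 + 3.2) = 3/35; seller share = |εd|/(εs + |εd|) = 32/35.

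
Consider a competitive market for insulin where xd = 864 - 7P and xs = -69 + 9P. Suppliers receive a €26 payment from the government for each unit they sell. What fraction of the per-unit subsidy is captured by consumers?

Pre-subsidy: 864 - 7P = -69 + 9P gives P* = 58.3125, x* = 455.8125.
With the subsidy, sellers receive Ps = Pb + 26 for each unit, where Pb is the price buyers pay.
Supply in terms of Pb becomes xs = -69 + 9(Pb + 26) = 165 + 9Pb. Setting this equal to demand: 864 - 7Pb = 165 + 9Pb, so Pb = 43.6875.
Sellers receive Ps = 43.6875 + 26 = 69.6875; x' = 864 − 7·43.6875 = 558.1875.
Buyers' price falls by P* − Pb = 58.3125 − 43.6875 = 14.625; sellers' price rises by Ps − P* = 69.6875 − 58.3125 = 11.375.
So consumers capture 14.625/26 = 0.5625 of each unit of subsidy.

Consumer share = 0.5625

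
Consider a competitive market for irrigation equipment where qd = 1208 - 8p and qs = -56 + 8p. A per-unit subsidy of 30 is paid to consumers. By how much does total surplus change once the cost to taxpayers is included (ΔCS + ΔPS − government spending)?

Pre-subsidy: 1208 - 8p = -56 + 8p gives p* = 79, q* = 576.
With the rebate, buyers effectively pay pb = ps − 30, where ps is the price sellers receive.
Demand in terms of ps becomes qd = 1208 − 8(ps − 30) = 1448 - 8ps. Setting this equal to supply: 1448 - 8ps = -56 + 8ps, so ps = 94.
Buyers pay pb = 94 − 30 = 64; q' = -56 + 8·94 = 696.
ΔCS = ½(576 + 696)(79 − 64) = 9540; ΔPS = ½(576 + 696)(94 − 79) = 9540.
Government spending = 30 × 696 = 20880.
Net change = 9540 + 9540 − 20880 = -1800. The loss equals the DWL triangle ½·30·120.

Net change in total surplus = -1800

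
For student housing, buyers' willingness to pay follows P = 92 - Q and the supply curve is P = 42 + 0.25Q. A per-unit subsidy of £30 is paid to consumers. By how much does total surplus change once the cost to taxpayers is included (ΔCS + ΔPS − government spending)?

Pre-subsidy: 92 - Q = 42 + 0.25Q gives Q* = 40 and P* = 52.
With the rebate, buyers effectively pay Pb = Ps − 30, where Ps is the price sellers receive.
On the curves, Pb = 92 - Q and Ps = 42 + 0.25Q; the wedge Ps − Pb = 30 gives 42 + 0.25Q − (92 - Q) = 30, so Q' = 64.
Then Pb = 92 − 1·64 = 28 and Ps = 42 + 0.25·64 = 58.
ΔCS = ½(40 + 64)(52 − 28) = 1248; ΔPS = ½(40 + 64)(58 − 52) = 312.
Government spending = 30 × 64 = 1920.
Net change = 1248 + 312 − 1920 = -360. The loss equals the DWL triangle ½·30·24.

Net change in total surplus = -£360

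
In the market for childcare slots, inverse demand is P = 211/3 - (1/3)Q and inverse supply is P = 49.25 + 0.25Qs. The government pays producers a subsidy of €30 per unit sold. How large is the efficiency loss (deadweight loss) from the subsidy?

Pre-subsidy: 211/3 - (1/3)Q = 49.25 + 0.25Q gives Q* = 253/7 and P* = 408/7.
With the subsidy, sellers receive Ps = Pb + 30 for each unit, where Pb is the price buyers pay.
On the curves, Pb = 211/3 - (1/3)Q and Ps = 49.25 + 0.25Q; the wedge Ps − Pb = 30 gives 49.25 + 0.25Q − (211/3 - (1/3)Q) = 30, so Q' = 613/7.
Then Pb = 211/3 − (1/3)·(613/7) = 288/7 and Ps = 49.25 + 0.25·(613/7) = 498/7.
The subsidy expands output by 613/7 − 253/7 = 360/7 past the efficient level; on those units the gap between marginal cost and willingness to pay runs from 0 up to 30.
DWL = ½ × 30 × 360/7 = 5400/7.

Deadweight loss = 5400/7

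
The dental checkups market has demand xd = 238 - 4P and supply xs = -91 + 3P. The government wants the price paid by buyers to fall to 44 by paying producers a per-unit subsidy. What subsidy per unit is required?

At a buyer price of 44, quantity demanded is 238 − 4·44 = 62.
Sellers supply 62 only when they receive Ps with -91 + 3·Ps = 62, i.e. Ps = 51.
s = Ps − Pb = 51 − 44 = 7.

Required subsidy s = 7 per unit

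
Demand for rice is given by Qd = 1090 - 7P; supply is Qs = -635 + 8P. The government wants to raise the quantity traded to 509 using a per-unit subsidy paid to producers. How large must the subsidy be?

Required subsidy s = 60 per unit

At Q = 509, invert demand for the buyer price: Pb = (1090 − 509)/7 = 83; invert supply for the seller price: Ps = (509 − (-635))/8 = 143.
The subsidy must fill the gap: s = Ps − Pb = 143 − 83 = 60.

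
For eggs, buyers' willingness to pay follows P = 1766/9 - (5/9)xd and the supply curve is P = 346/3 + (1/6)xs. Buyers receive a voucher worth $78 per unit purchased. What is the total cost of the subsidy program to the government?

Pre-subsidy: 1766/9 - (5/9)x = 346/3 + (1/6)x gives x* = 112 and P* = 134.
With the rebate, buyers effectively pay Pb = Ps − 78, where Ps is the price sellers receive.
On the curves, Pb = 1766/9 - (5/9)x and Ps = 346/3 + (1/6)x; the wedge Ps − Pb = 78 gives 346/3 + (1/6)x − (1766/9 - (5/9)x) = 78, so x' = 220.
Then Pb = 1766/9 − (5/9)·220 = 74 and Ps = 346/3 + (1/6)·220 = 152.
Government outlay = subsidy × quantity = 78 × 220 = 17160.

Government cost = $17160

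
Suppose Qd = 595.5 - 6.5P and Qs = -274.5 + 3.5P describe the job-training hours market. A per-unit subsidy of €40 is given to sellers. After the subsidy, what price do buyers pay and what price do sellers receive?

Pre-subsidy: 595.5 - 6.5P = -274.5 + 3.5P gives P* = 87, Q* = 30.
With the subsidy, sellers receive Ps = Pb + 40 for each unit, where Pb is the price buyers pay.
Supply in terms of Pb becomes Qs = -274.5 + 3.5(Pb + 40) = -134.5 + 3.5Pb. Setting this equal to demand: 595.5 - 6.5Pb = -134.5 + 3.5Pb, so Pb = 73.
Sellers receive Ps = 73 + 40 = 113; Q' = 595.5 − 6.5·73 = 121.

Buyers pay €73; sellers receive €113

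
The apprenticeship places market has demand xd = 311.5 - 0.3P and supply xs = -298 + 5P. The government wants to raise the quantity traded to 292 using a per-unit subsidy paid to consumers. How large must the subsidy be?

At x = 292, invert demand for the buyer price: Pb = (311.5 − 292)/0.3 = 65; invert supply for the seller price: Ps = (292 − (-298))/5 = 118.
The subsidy must fill the gap: s = Ps − Pb = 118 − 65 = 53.

Required subsidy s = 53 per unit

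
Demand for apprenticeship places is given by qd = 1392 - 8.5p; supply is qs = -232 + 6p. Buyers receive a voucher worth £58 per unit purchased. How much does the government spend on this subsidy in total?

Pre-subsidy: 1392 - 8.5p = -232 + 6p gives p* = 112, q* = 440.
With the rebate, buyers effectively pay pb = ps − 58, where ps is the price sellers receive.
Demand in terms of ps becomes qd = 1392 − 8.5(ps − 58) = 1885 - 8.5ps. Setting this equal to supply: 1885 - 8.5ps = -232 + 6ps, so ps = 146.
Buyers pay pb = 146 − 58 = 88; q' = -232 + 6·146 = 644.
Government outlay = subsidy × quantity = 58 × 644 = 37352.

Government cost = £37352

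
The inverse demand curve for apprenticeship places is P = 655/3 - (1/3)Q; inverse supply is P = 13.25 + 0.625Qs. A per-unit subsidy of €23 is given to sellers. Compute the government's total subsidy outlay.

Government cost = €5474

Pre-subsidy: 655/3 - (1/3)Q = 13.25 + 0.625Q gives Q* = 214 and P* = 147.
With the subsidy, sellers receive Ps = Pb + 23 for each unit, where Pb is the price buyers pay.
On the curves, Pb = 655/3 - (1/3)Q and Ps = 13.25 + 0.625Q; the wedge Ps − Pb = 23 gives 13.25 + 0.625Q − (655/3 - (1/3)Q) = 23, so Q' = 238.
Then Pb = 655/3 − (1/3)·238 = 139 and Ps = 13.25 + 0.625·238 = 162.
Government outlay = subsidy × quantity = 23 × 238 = 5474.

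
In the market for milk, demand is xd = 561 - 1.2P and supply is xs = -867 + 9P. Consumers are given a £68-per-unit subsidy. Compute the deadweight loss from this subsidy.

Deadweight loss = £2448

Pre-subsidy: 561 - 1.2P = -867 + 9P gives P* = 140, x* = 393.
With the rebate, buyers effectively pay Pb = Ps − 68, where Ps is the price sellers receive.
Demand in terms of Ps becomes xd = 561 − 1.2(Ps − 68) = 642.6 - 1.2Ps. Setting this equal to supply: 642.6 - 1.2Ps = -867 + 9Ps, so Ps = 148.
Buyers pay Pb = 148 − 68 = 80; x' = -867 + 9·148 = 465.
The subsidy expands output by 465 − 393 = 72 past the efficient level; on those units the gap between marginal cost and willingness to pay runs from 0 up to 68.
DWL = ½ × 68 × 72 = 2448.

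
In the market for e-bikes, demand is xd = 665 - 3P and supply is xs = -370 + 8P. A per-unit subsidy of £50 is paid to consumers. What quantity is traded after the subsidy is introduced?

x' = 5410/11

Pre-subsidy: 665 - 3P = -370 + 8P gives P* = 1035/11, x* = 4210/11.
With the rebate, buyers effectively pay Pb = Ps − 50, where Ps is the price sellers receive.
Demand in terms of Ps becomes xd = 665 − 3(Ps − 50) = 815 - 3Ps. Setting this equal to supply: 815 - 3Ps = -370 + 8Ps, so Ps = 1185/11.
Buyers pay Pb = 1185/11 − 50 = 635/11; x' = -370 + 8·(1185/11) = 5410/11.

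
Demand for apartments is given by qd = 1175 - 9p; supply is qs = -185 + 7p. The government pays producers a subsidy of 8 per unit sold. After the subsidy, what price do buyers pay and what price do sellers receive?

Pre-subsidy: 1175 - 9p = -185 + 7p gives p* = 85, q* = 410.
With the subsidy, sellers receive ps = pb + 8 for each unit, where pb is the price buyers pay.
Supply in terms of pb becomes qs = -185 + 7(pb + 8) = -129 + 7pb. Setting this equal to demand: 1175 - 9pb = -129 + 7pb, so pb = 81.5.
Sellers receive ps = 81.5 + 8 = 89.5; q' = 1175 − 9·81.5 = 441.5.

Buyers pay 81.5; sellers receive 89.5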